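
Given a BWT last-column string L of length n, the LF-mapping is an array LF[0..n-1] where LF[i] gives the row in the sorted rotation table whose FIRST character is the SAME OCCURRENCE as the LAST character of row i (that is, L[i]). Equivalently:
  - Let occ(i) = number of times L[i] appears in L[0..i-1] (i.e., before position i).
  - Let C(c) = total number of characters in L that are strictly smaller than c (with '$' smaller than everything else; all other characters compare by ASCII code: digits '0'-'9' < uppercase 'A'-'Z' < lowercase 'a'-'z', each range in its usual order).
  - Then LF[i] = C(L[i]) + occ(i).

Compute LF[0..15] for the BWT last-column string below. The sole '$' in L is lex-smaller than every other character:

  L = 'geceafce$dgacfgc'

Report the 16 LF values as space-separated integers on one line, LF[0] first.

Answer: 13 8 3 9 1 11 4 10 0 7 14 2 5 12 15 6

Derivation:
Char counts: '$':1, 'a':2, 'c':4, 'd':1, 'e':3, 'f':2, 'g':3
C (first-col start): C('$')=0, C('a')=1, C('c')=3, C('d')=7, C('e')=8, C('f')=11, C('g')=13
L[0]='g': occ=0, LF[0]=C('g')+0=13+0=13
L[1]='e': occ=0, LF[1]=C('e')+0=8+0=8
L[2]='c': occ=0, LF[2]=C('c')+0=3+0=3
L[3]='e': occ=1, LF[3]=C('e')+1=8+1=9
L[4]='a': occ=0, LF[4]=C('a')+0=1+0=1
L[5]='f': occ=0, LF[5]=C('f')+0=11+0=11
L[6]='c': occ=1, LF[6]=C('c')+1=3+1=4
L[7]='e': occ=2, LF[7]=C('e')+2=8+2=10
L[8]='$': occ=0, LF[8]=C('$')+0=0+0=0
L[9]='d': occ=0, LF[9]=C('d')+0=7+0=7
L[10]='g': occ=1, LF[10]=C('g')+1=13+1=14
L[11]='a': occ=1, LF[11]=C('a')+1=1+1=2
L[12]='c': occ=2, LF[12]=C('c')+2=3+2=5
L[13]='f': occ=1, LF[13]=C('f')+1=11+1=12
L[14]='g': occ=2, LF[14]=C('g')+2=13+2=15
L[15]='c': occ=3, LF[15]=C('c')+3=3+3=6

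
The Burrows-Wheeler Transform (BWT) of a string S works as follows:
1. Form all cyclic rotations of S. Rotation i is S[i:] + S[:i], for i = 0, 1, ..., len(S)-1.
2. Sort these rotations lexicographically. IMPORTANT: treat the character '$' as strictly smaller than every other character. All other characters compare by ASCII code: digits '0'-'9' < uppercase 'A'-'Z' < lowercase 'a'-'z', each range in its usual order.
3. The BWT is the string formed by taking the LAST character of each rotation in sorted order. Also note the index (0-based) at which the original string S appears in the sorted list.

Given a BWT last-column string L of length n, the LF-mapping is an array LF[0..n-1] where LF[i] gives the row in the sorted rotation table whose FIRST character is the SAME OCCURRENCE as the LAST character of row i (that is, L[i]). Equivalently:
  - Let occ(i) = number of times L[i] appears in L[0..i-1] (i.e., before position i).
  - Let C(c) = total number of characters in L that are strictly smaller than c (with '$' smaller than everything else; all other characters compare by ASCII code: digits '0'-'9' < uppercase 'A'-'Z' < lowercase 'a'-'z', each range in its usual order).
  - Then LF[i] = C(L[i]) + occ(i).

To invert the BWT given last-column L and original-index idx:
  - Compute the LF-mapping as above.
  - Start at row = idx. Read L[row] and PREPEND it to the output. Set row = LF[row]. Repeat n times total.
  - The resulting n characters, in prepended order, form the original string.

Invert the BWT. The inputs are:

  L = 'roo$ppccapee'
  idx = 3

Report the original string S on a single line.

Answer: cocoapepper$

Derivation:
LF mapping: 11 6 7 0 8 9 2 3 1 10 4 5
Walk LF starting at row 3, prepending L[row]:
  step 1: row=3, L[3]='$', prepend. Next row=LF[3]=0
  step 2: row=0, L[0]='r', prepend. Next row=LF[0]=11
  step 3: row=11, L[11]='e', prepend. Next row=LF[11]=5
  step 4: row=5, L[5]='p', prepend. Next row=LF[5]=9
  step 5: row=9, L[9]='p', prepend. Next row=LF[9]=10
  step 6: row=10, L[10]='e', prepend. Next row=LF[10]=4
  step 7: row=4, L[4]='p', prepend. Next row=LF[4]=8
  step 8: row=8, L[8]='a', prepend. Next row=LF[8]=1
  step 9: row=1, L[1]='o', prepend. Next row=LF[1]=6
  step 10: row=6, L[6]='c', prepend. Next row=LF[6]=2
  step 11: row=2, L[2]='o', prepend. Next row=LF[2]=7
  step 12: row=7, L[7]='c', prepend. Next row=LF[7]=3
Reversed output: cocoapepper$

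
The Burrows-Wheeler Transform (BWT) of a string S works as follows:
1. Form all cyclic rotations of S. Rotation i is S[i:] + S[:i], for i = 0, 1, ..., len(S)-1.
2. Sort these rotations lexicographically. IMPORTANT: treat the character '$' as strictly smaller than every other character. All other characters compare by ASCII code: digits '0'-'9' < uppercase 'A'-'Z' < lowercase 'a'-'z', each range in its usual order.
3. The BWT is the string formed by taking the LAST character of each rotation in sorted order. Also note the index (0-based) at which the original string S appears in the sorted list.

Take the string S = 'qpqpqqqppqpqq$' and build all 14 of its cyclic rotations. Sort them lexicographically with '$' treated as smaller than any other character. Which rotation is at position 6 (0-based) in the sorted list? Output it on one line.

Answer: q$qpqpqqqppqpq

Derivation:
All 14 rotations (rotation i = S[i:]+S[:i]):
  rot[0] = qpqpqqqppqpqq$
  rot[1] = pqpqqqppqpqq$q
  rot[2] = qpqqqppqpqq$qp
  rot[3] = pqqqppqpqq$qpq
  rot[4] = qqqppqpqq$qpqp
  rot[5] = qqppqpqq$qpqpq
  rot[6] = qppqpqq$qpqpqq
  rot[7] = ppqpqq$qpqpqqq
  rot[8] = pqpqq$qpqpqqqp
  rot[9] = qpqq$qpqpqqqpp
  rot[10] = pqq$qpqpqqqppq
  rot[11] = qq$qpqpqqqppqp
  rot[12] = q$qpqpqqqppqpq
  rot[13] = $qpqpqqqppqpqq
Sorted (with $ < everything):
  sorted[0] = $qpqpqqqppqpqq
  sorted[1] = ppqpqq$qpqpqqq
  sorted[2] = pqpqq$qpqpqqqp
  sorted[3] = pqpqqqppqpqq$q
  sorted[4] = pqq$qpqpqqqppq
  sorted[5] = pqqqppqpqq$qpq
  sorted[6] = q$qpqpqqqppqpq
  sorted[7] = qppqpqq$qpqpqq
  sorted[8] = qpqpqqqppqpqq$
  sorted[9] = qpqq$qpqpqqqpp
  sorted[10] = qpqqqppqpqq$qp
  sorted[11] = qq$qpqpqqqppqp
  sorted[12] = qqppqpqq$qpqpq
  sorted[13] = qqqppqpqq$qpqp
sorted[6] = q$qpqpqqqppqpq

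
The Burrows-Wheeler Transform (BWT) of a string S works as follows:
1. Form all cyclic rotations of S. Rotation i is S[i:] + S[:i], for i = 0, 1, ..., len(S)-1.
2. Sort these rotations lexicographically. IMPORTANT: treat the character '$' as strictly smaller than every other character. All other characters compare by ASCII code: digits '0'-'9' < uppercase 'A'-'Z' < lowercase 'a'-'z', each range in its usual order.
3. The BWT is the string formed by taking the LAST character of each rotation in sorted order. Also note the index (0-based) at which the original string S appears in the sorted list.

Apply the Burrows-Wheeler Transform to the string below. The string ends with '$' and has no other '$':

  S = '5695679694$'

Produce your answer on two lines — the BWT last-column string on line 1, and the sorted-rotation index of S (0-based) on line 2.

Answer: 499$5956667
3

Derivation:
All 11 rotations (rotation i = S[i:]+S[:i]):
  rot[0] = 5695679694$
  rot[1] = 695679694$5
  rot[2] = 95679694$56
  rot[3] = 5679694$569
  rot[4] = 679694$5695
  rot[5] = 79694$56956
  rot[6] = 9694$569567
  rot[7] = 694$5695679
  rot[8] = 94$56956796
  rot[9] = 4$569567969
  rot[10] = $5695679694
Sorted (with $ < everything):
  sorted[0] = $5695679694  (last char: '4')
  sorted[1] = 4$569567969  (last char: '9')
  sorted[2] = 5679694$569  (last char: '9')
  sorted[3] = 5695679694$  (last char: '$')
  sorted[4] = 679694$5695  (last char: '5')
  sorted[5] = 694$5695679  (last char: '9')
  sorted[6] = 695679694$5  (last char: '5')
  sorted[7] = 79694$56956  (last char: '6')
  sorted[8] = 94$56956796  (last char: '6')
  sorted[9] = 95679694$56  (last char: '6')
  sorted[10] = 9694$569567  (last char: '7')
Last column: 499$5956667
Original string S is at sorted index 3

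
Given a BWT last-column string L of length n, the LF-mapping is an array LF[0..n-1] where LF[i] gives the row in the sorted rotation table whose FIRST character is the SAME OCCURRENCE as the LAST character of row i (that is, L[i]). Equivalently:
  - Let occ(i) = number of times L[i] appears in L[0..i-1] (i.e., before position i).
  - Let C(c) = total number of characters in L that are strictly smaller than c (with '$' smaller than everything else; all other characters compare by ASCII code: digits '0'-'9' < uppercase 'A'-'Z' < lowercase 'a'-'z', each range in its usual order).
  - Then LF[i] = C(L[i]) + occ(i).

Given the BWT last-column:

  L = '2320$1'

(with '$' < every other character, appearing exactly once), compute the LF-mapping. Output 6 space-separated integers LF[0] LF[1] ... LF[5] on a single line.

Char counts: '$':1, '0':1, '1':1, '2':2, '3':1
C (first-col start): C('$')=0, C('0')=1, C('1')=2, C('2')=3, C('3')=5
L[0]='2': occ=0, LF[0]=C('2')+0=3+0=3
L[1]='3': occ=0, LF[1]=C('3')+0=5+0=5
L[2]='2': occ=1, LF[2]=C('2')+1=3+1=4
L[3]='0': occ=0, LF[3]=C('0')+0=1+0=1
L[4]='$': occ=0, LF[4]=C('$')+0=0+0=0
L[5]='1': occ=0, LF[5]=C('1')+0=2+0=2

Answer: 3 5 4 1 0 2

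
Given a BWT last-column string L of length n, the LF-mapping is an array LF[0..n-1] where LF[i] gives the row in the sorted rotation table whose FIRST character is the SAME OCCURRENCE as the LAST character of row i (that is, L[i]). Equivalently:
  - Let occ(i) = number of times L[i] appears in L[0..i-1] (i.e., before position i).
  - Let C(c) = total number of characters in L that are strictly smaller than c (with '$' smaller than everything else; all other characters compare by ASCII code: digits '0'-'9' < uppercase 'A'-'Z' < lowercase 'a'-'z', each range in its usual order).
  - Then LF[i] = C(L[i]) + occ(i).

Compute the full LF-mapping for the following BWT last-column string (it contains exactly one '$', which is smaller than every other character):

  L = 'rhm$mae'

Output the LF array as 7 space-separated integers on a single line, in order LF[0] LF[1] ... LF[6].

Answer: 6 3 4 0 5 1 2

Derivation:
Char counts: '$':1, 'a':1, 'e':1, 'h':1, 'm':2, 'r':1
C (first-col start): C('$')=0, C('a')=1, C('e')=2, C('h')=3, C('m')=4, C('r')=6
L[0]='r': occ=0, LF[0]=C('r')+0=6+0=6
L[1]='h': occ=0, LF[1]=C('h')+0=3+0=3
L[2]='m': occ=0, LF[2]=C('m')+0=4+0=4
L[3]='$': occ=0, LF[3]=C('$')+0=0+0=0
L[4]='m': occ=1, LF[4]=C('m')+1=4+1=5
L[5]='a': occ=0, LF[5]=C('a')+0=1+0=1
L[6]='e': occ=0, LF[6]=C('e')+0=2+0=2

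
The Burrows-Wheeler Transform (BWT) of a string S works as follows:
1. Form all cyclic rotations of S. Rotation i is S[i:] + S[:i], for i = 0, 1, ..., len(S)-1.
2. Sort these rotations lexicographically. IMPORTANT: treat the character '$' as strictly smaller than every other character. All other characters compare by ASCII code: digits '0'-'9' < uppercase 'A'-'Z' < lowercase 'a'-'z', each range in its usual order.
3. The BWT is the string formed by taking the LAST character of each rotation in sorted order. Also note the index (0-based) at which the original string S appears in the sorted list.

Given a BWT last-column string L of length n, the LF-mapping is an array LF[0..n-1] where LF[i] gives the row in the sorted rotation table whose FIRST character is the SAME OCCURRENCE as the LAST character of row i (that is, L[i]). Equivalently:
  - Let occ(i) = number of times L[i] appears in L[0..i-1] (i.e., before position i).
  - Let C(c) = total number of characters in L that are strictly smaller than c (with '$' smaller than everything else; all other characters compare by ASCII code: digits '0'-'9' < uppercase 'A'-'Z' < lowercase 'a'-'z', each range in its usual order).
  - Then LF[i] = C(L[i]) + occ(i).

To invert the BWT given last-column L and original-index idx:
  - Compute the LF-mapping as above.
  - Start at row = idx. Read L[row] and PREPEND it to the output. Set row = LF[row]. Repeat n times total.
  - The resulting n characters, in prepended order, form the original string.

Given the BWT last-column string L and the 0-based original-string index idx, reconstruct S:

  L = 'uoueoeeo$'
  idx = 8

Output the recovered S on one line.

Answer: ueooeeou$

Derivation:
LF mapping: 7 4 8 1 5 2 3 6 0
Walk LF starting at row 8, prepending L[row]:
  step 1: row=8, L[8]='$', prepend. Next row=LF[8]=0
  step 2: row=0, L[0]='u', prepend. Next row=LF[0]=7
  step 3: row=7, L[7]='o', prepend. Next row=LF[7]=6
  step 4: row=6, L[6]='e', prepend. Next row=LF[6]=3
  step 5: row=3, L[3]='e', prepend. Next row=LF[3]=1
  step 6: row=1, L[1]='o', prepend. Next row=LF[1]=4
  step 7: row=4, L[4]='o', prepend. Next row=LF[4]=5
  step 8: row=5, L[5]='e', prepend. Next row=LF[5]=2
  step 9: row=2, L[2]='u', prepend. Next row=LF[2]=8
Reversed output: ueooeeou$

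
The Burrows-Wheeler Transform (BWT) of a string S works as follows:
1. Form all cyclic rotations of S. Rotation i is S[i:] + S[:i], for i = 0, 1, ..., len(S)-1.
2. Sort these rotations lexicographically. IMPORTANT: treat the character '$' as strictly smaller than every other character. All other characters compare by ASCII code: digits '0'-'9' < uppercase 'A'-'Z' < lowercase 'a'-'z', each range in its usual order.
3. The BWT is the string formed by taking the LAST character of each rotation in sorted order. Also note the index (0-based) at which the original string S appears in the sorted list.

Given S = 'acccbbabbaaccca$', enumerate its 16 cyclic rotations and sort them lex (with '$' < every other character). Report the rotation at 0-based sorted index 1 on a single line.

Answer: a$acccbbabbaaccc

Derivation:
All 16 rotations (rotation i = S[i:]+S[:i]):
  rot[0] = acccbbabbaaccca$
  rot[1] = cccbbabbaaccca$a
  rot[2] = ccbbabbaaccca$ac
  rot[3] = cbbabbaaccca$acc
  rot[4] = bbabbaaccca$accc
  rot[5] = babbaaccca$acccb
  rot[6] = abbaaccca$acccbb
  rot[7] = bbaaccca$acccbba
  rot[8] = baaccca$acccbbab
  rot[9] = aaccca$acccbbabb
  rot[10] = accca$acccbbabba
  rot[11] = ccca$acccbbabbaa
  rot[12] = cca$acccbbabbaac
  rot[13] = ca$acccbbabbaacc
  rot[14] = a$acccbbabbaaccc
  rot[15] = $acccbbabbaaccca
Sorted (with $ < everything):
  sorted[0] = $acccbbabbaaccca
  sorted[1] = a$acccbbabbaaccc
  sorted[2] = aaccca$acccbbabb
  sorted[3] = abbaaccca$acccbb
  sorted[4] = accca$acccbbabba
  sorted[5] = acccbbabbaaccca$
  sorted[6] = baaccca$acccbbab
  sorted[7] = babbaaccca$acccb
  sorted[8] = bbaaccca$acccbba
  sorted[9] = bbabbaaccca$accc
  sorted[10] = ca$acccbbabbaacc
  sorted[11] = cbbabbaaccca$acc
  sorted[12] = cca$acccbbabbaac
  sorted[13] = ccbbabbaaccca$ac
  sorted[14] = ccca$acccbbabbaa
  sorted[15] = cccbbabbaaccca$a
sorted[1] = a$acccbbabbaaccc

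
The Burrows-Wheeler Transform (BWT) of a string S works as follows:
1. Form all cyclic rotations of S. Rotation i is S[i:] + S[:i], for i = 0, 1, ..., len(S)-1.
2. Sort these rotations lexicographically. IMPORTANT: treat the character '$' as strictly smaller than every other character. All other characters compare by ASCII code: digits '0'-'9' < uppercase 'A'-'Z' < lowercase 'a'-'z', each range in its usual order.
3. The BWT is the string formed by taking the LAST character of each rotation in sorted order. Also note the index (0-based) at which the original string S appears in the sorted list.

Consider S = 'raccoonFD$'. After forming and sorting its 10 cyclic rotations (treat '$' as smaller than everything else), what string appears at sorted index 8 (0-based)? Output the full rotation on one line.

Answer: oonFD$racc

Derivation:
All 10 rotations (rotation i = S[i:]+S[:i]):
  rot[0] = raccoonFD$
  rot[1] = accoonFD$r
  rot[2] = ccoonFD$ra
  rot[3] = coonFD$rac
  rot[4] = oonFD$racc
  rot[5] = onFD$racco
  rot[6] = nFD$raccoo
  rot[7] = FD$raccoon
  rot[8] = D$raccoonF
  rot[9] = $raccoonFD
Sorted (with $ < everything):
  sorted[0] = $raccoonFD
  sorted[1] = D$raccoonF
  sorted[2] = FD$raccoon
  sorted[3] = accoonFD$r
  sorted[4] = ccoonFD$ra
  sorted[5] = coonFD$rac
  sorted[6] = nFD$raccoo
  sorted[7] = onFD$racco
  sorted[8] = oonFD$racc
  sorted[9] = raccoonFD$
sorted[8] = oonFD$racc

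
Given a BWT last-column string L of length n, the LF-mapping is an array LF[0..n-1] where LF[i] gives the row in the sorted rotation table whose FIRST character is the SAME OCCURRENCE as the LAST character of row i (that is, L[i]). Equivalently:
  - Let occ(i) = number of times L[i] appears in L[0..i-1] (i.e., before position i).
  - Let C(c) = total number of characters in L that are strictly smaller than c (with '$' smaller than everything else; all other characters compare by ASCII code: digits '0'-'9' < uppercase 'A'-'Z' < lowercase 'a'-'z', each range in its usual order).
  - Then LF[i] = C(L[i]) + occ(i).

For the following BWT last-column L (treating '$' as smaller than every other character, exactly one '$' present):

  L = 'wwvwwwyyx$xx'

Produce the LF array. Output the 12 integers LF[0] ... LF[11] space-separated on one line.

Char counts: '$':1, 'v':1, 'w':5, 'x':3, 'y':2
C (first-col start): C('$')=0, C('v')=1, C('w')=2, C('x')=7, C('y')=10
L[0]='w': occ=0, LF[0]=C('w')+0=2+0=2
L[1]='w': occ=1, LF[1]=C('w')+1=2+1=3
L[2]='v': occ=0, LF[2]=C('v')+0=1+0=1
L[3]='w': occ=2, LF[3]=C('w')+2=2+2=4
L[4]='w': occ=3, LF[4]=C('w')+3=2+3=5
L[5]='w': occ=4, LF[5]=C('w')+4=2+4=6
L[6]='y': occ=0, LF[6]=C('y')+0=10+0=10
L[7]='y': occ=1, LF[7]=C('y')+1=10+1=11
L[8]='x': occ=0, LF[8]=C('x')+0=7+0=7
L[9]='$': occ=0, LF[9]=C('$')+0=0+0=0
L[10]='x': occ=1, LF[10]=C('x')+1=7+1=8
L[11]='x': occ=2, LF[11]=C('x')+2=7+2=9

Answer: 2 3 1 4 5 6 10 11 7 0 8 9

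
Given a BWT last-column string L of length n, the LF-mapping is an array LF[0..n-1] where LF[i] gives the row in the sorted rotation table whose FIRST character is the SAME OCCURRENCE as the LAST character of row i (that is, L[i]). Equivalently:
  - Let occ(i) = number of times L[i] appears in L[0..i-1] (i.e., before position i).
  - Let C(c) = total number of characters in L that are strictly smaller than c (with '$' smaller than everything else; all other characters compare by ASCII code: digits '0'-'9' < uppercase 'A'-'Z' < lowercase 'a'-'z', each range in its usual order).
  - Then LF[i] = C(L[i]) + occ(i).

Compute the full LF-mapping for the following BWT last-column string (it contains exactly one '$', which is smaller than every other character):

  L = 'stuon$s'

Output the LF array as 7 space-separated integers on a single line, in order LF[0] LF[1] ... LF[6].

Char counts: '$':1, 'n':1, 'o':1, 's':2, 't':1, 'u':1
C (first-col start): C('$')=0, C('n')=1, C('o')=2, C('s')=3, C('t')=5, C('u')=6
L[0]='s': occ=0, LF[0]=C('s')+0=3+0=3
L[1]='t': occ=0, LF[1]=C('t')+0=5+0=5
L[2]='u': occ=0, LF[2]=C('u')+0=6+0=6
L[3]='o': occ=0, LF[3]=C('o')+0=2+0=2
L[4]='n': occ=0, LF[4]=C('n')+0=1+0=1
L[5]='$': occ=0, LF[5]=C('$')+0=0+0=0
L[6]='s': occ=1, LF[6]=C('s')+1=3+1=4

Answer: 3 5 6 2 1 0 4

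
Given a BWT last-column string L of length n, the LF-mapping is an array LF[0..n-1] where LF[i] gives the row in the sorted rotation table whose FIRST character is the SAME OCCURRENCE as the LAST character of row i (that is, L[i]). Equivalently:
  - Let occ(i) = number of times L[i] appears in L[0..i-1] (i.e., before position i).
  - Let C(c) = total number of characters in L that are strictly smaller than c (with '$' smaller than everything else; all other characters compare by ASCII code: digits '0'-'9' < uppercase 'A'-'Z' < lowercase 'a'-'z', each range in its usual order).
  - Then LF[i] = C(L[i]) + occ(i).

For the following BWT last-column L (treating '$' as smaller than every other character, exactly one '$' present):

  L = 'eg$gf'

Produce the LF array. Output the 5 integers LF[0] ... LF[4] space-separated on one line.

Char counts: '$':1, 'e':1, 'f':1, 'g':2
C (first-col start): C('$')=0, C('e')=1, C('f')=2, C('g')=3
L[0]='e': occ=0, LF[0]=C('e')+0=1+0=1
L[1]='g': occ=0, LF[1]=C('g')+0=3+0=3
L[2]='$': occ=0, LF[2]=C('$')+0=0+0=0
L[3]='g': occ=1, LF[3]=C('g')+1=3+1=4
L[4]='f': occ=0, LF[4]=C('f')+0=2+0=2

Answer: 1 3 0 4 2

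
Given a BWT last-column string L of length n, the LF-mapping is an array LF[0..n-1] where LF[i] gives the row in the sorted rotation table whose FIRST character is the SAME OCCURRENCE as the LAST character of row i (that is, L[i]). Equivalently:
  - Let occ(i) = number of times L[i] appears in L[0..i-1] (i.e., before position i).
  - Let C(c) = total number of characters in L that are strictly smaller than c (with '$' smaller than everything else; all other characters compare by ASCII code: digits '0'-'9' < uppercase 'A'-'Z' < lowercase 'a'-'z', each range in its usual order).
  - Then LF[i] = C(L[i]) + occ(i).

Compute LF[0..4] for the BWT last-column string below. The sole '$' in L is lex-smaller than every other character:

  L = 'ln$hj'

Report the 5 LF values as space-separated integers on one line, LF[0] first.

Char counts: '$':1, 'h':1, 'j':1, 'l':1, 'n':1
C (first-col start): C('$')=0, C('h')=1, C('j')=2, C('l')=3, C('n')=4
L[0]='l': occ=0, LF[0]=C('l')+0=3+0=3
L[1]='n': occ=0, LF[1]=C('n')+0=4+0=4
L[2]='$': occ=0, LF[2]=C('$')+0=0+0=0
L[3]='h': occ=0, LF[3]=C('h')+0=1+0=1
L[4]='j': occ=0, LF[4]=C('j')+0=2+0=2

Answer: 3 4 0 1 2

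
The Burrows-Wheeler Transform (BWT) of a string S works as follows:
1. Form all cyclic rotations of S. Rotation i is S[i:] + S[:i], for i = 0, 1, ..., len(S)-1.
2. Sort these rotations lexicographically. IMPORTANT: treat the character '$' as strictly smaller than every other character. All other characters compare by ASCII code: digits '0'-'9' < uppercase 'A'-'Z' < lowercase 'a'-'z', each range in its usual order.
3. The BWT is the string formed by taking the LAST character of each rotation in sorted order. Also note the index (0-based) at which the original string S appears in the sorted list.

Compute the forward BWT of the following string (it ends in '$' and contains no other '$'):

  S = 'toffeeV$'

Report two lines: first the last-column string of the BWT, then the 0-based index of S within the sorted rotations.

Answer: Veeffot$
7

Derivation:
All 8 rotations (rotation i = S[i:]+S[:i]):
  rot[0] = toffeeV$
  rot[1] = offeeV$t
  rot[2] = ffeeV$to
  rot[3] = feeV$tof
  rot[4] = eeV$toff
  rot[5] = eV$toffe
  rot[6] = V$toffee
  rot[7] = $toffeeV
Sorted (with $ < everything):
  sorted[0] = $toffeeV  (last char: 'V')
  sorted[1] = V$toffee  (last char: 'e')
  sorted[2] = eV$toffe  (last char: 'e')
  sorted[3] = eeV$toff  (last char: 'f')
  sorted[4] = feeV$tof  (last char: 'f')
  sorted[5] = ffeeV$to  (last char: 'o')
  sorted[6] = offeeV$t  (last char: 't')
  sorted[7] = toffeeV$  (last char: '$')
Last column: Veeffot$
Original string S is at sorted index 7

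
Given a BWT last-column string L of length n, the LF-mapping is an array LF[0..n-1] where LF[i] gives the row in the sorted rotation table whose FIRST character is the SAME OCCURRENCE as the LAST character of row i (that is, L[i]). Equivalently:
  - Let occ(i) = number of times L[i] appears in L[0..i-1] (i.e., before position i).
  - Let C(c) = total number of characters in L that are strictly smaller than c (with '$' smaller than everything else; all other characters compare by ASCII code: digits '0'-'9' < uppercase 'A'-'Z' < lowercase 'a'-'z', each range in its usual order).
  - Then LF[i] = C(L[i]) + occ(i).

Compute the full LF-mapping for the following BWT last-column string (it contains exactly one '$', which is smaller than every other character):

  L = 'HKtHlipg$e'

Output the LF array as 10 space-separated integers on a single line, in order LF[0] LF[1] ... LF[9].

Char counts: '$':1, 'H':2, 'K':1, 'e':1, 'g':1, 'i':1, 'l':1, 'p':1, 't':1
C (first-col start): C('$')=0, C('H')=1, C('K')=3, C('e')=4, C('g')=5, C('i')=6, C('l')=7, C('p')=8, C('t')=9
L[0]='H': occ=0, LF[0]=C('H')+0=1+0=1
L[1]='K': occ=0, LF[1]=C('K')+0=3+0=3
L[2]='t': occ=0, LF[2]=C('t')+0=9+0=9
L[3]='H': occ=1, LF[3]=C('H')+1=1+1=2
L[4]='l': occ=0, LF[4]=C('l')+0=7+0=7
L[5]='i': occ=0, LF[5]=C('i')+0=6+0=6
L[6]='p': occ=0, LF[6]=C('p')+0=8+0=8
L[7]='g': occ=0, LF[7]=C('g')+0=5+0=5
L[8]='$': occ=0, LF[8]=C('$')+0=0+0=0
L[9]='e': occ=0, LF[9]=C('e')+0=4+0=4

Answer: 1 3 9 2 7 6 8 5 0 4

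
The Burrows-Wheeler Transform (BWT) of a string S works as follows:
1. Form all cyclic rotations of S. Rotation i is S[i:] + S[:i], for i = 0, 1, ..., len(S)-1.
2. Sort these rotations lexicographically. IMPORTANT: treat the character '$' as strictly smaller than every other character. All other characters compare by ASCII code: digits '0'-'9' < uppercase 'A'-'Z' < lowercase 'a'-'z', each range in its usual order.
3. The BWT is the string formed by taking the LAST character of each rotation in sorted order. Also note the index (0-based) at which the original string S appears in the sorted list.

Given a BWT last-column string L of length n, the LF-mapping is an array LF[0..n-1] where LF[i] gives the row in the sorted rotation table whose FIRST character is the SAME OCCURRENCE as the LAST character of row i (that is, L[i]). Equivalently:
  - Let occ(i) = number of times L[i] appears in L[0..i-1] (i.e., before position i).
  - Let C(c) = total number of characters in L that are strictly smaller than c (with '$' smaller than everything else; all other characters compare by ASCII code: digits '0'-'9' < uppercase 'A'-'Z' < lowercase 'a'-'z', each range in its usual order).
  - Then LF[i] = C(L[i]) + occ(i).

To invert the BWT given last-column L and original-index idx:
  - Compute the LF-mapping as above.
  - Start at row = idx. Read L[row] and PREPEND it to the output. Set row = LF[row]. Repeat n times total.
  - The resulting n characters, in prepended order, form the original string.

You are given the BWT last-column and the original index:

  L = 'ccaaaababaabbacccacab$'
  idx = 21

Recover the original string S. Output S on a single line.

LF mapping: 16 17 1 2 3 4 11 5 12 6 7 13 14 8 18 19 20 9 21 10 15 0
Walk LF starting at row 21, prepending L[row]:
  step 1: row=21, L[21]='$', prepend. Next row=LF[21]=0
  step 2: row=0, L[0]='c', prepend. Next row=LF[0]=16
  step 3: row=16, L[16]='c', prepend. Next row=LF[16]=20
  step 4: row=20, L[20]='b', prepend. Next row=LF[20]=15
  step 5: row=15, L[15]='c', prepend. Next row=LF[15]=19
  step 6: row=19, L[19]='a', prepend. Next row=LF[19]=10
  step 7: row=10, L[10]='a', prepend. Next row=LF[10]=7
  step 8: row=7, L[7]='a', prepend. Next row=LF[7]=5
  step 9: row=5, L[5]='a', prepend. Next row=LF[5]=4
  step 10: row=4, L[4]='a', prepend. Next row=LF[4]=3
  step 11: row=3, L[3]='a', prepend. Next row=LF[3]=2
  step 12: row=2, L[2]='a', prepend. Next row=LF[2]=1
  step 13: row=1, L[1]='c', prepend. Next row=LF[1]=17
  step 14: row=17, L[17]='a', prepend. Next row=LF[17]=9
  step 15: row=9, L[9]='a', prepend. Next row=LF[9]=6
  step 16: row=6, L[6]='b', prepend. Next row=LF[6]=11
  step 17: row=11, L[11]='b', prepend. Next row=LF[11]=13
  step 18: row=13, L[13]='a', prepend. Next row=LF[13]=8
  step 19: row=8, L[8]='b', prepend. Next row=LF[8]=12
  step 20: row=12, L[12]='b', prepend. Next row=LF[12]=14
  step 21: row=14, L[14]='c', prepend. Next row=LF[14]=18
  step 22: row=18, L[18]='c', prepend. Next row=LF[18]=21
Reversed output: ccbbabbaacaaaaaaacbcc$

Answer: ccbbabbaacaaaaaaacbcc$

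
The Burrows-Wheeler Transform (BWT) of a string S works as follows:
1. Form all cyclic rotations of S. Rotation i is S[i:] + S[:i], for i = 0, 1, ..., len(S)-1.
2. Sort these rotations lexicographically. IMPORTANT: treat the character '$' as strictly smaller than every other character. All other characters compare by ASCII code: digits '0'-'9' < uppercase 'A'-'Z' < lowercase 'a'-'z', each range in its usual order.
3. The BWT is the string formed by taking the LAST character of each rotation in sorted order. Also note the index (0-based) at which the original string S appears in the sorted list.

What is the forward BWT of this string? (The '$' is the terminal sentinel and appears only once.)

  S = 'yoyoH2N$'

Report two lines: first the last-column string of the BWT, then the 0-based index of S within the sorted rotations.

Answer: NHo2yyo$
7

Derivation:
All 8 rotations (rotation i = S[i:]+S[:i]):
  rot[0] = yoyoH2N$
  rot[1] = oyoH2N$y
  rot[2] = yoH2N$yo
  rot[3] = oH2N$yoy
  rot[4] = H2N$yoyo
  rot[5] = 2N$yoyoH
  rot[6] = N$yoyoH2
  rot[7] = $yoyoH2N
Sorted (with $ < everything):
  sorted[0] = $yoyoH2N  (last char: 'N')
  sorted[1] = 2N$yoyoH  (last char: 'H')
  sorted[2] = H2N$yoyo  (last char: 'o')
  sorted[3] = N$yoyoH2  (last char: '2')
  sorted[4] = oH2N$yoy  (last char: 'y')
  sorted[5] = oyoH2N$y  (last char: 'y')
  sorted[6] = yoH2N$yo  (last char: 'o')
  sorted[7] = yoyoH2N$  (last char: '$')
Last column: NHo2yyo$
Original string S is at sorted index 7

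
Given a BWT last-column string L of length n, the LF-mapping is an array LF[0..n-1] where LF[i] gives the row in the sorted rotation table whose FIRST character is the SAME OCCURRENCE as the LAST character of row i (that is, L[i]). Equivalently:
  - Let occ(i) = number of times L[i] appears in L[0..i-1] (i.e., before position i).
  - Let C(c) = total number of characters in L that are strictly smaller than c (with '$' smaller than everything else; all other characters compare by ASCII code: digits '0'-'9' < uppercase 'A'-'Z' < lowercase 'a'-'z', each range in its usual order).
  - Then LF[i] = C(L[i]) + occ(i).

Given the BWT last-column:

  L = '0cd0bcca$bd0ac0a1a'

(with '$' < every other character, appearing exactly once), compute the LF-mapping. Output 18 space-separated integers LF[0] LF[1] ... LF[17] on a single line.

Char counts: '$':1, '0':4, '1':1, 'a':4, 'b':2, 'c':4, 'd':2
C (first-col start): C('$')=0, C('0')=1, C('1')=5, C('a')=6, C('b')=10, C('c')=12, C('d')=16
L[0]='0': occ=0, LF[0]=C('0')+0=1+0=1
L[1]='c': occ=0, LF[1]=C('c')+0=12+0=12
L[2]='d': occ=0, LF[2]=C('d')+0=16+0=16
L[3]='0': occ=1, LF[3]=C('0')+1=1+1=2
L[4]='b': occ=0, LF[4]=C('b')+0=10+0=10
L[5]='c': occ=1, LF[5]=C('c')+1=12+1=13
L[6]='c': occ=2, LF[6]=C('c')+2=12+2=14
L[7]='a': occ=0, LF[7]=C('a')+0=6+0=6
L[8]='$': occ=0, LF[8]=C('$')+0=0+0=0
L[9]='b': occ=1, LF[9]=C('b')+1=10+1=11
L[10]='d': occ=1, LF[10]=C('d')+1=16+1=17
L[11]='0': occ=2, LF[11]=C('0')+2=1+2=3
L[12]='a': occ=1, LF[12]=C('a')+1=6+1=7
L[13]='c': occ=3, LF[13]=C('c')+3=12+3=15
L[14]='0': occ=3, LF[14]=C('0')+3=1+3=4
L[15]='a': occ=2, LF[15]=C('a')+2=6+2=8
L[16]='1': occ=0, LF[16]=C('1')+0=5+0=5
L[17]='a': occ=3, LF[17]=C('a')+3=6+3=9

Answer: 1 12 16 2 10 13 14 6 0 11 17 3 7 15 4 8 5 9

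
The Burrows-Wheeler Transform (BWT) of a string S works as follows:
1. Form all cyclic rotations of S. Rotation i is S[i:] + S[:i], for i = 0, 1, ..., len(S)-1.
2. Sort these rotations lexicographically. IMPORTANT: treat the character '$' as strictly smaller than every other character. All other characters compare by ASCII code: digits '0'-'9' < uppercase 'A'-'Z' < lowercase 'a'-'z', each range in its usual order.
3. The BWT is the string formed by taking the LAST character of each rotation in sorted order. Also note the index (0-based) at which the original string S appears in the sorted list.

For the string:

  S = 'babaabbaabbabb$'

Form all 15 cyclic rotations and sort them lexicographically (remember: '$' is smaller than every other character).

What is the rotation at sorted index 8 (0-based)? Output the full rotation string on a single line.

Answer: baabbaabbabb$ba

Derivation:
All 15 rotations (rotation i = S[i:]+S[:i]):
  rot[0] = babaabbaabbabb$
  rot[1] = abaabbaabbabb$b
  rot[2] = baabbaabbabb$ba
  rot[3] = aabbaabbabb$bab
  rot[4] = abbaabbabb$baba
  rot[5] = bbaabbabb$babaa
  rot[6] = baabbabb$babaab
  rot[7] = aabbabb$babaabb
  rot[8] = abbabb$babaabba
  rot[9] = bbabb$babaabbaa
  rot[10] = babb$babaabbaab
  rot[11] = abb$babaabbaabb
  rot[12] = bb$babaabbaabba
  rot[13] = b$babaabbaabbab
  rot[14] = $babaabbaabbabb
Sorted (with $ < everything):
  sorted[0] = $babaabbaabbabb
  sorted[1] = aabbaabbabb$bab
  sorted[2] = aabbabb$babaabb
  sorted[3] = abaabbaabbabb$b
  sorted[4] = abb$babaabbaabb
  sorted[5] = abbaabbabb$baba
  sorted[6] = abbabb$babaabba
  sorted[7] = b$babaabbaabbab
  sorted[8] = baabbaabbabb$ba
  sorted[9] = baabbabb$babaab
  sorted[10] = babaabbaabbabb$
  sorted[11] = babb$babaabbaab
  sorted[12] = bb$babaabbaabba
  sorted[13] = bbaabbabb$babaa
  sorted[14] = bbabb$babaabbaa
sorted[8] = baabbaabbabb$ba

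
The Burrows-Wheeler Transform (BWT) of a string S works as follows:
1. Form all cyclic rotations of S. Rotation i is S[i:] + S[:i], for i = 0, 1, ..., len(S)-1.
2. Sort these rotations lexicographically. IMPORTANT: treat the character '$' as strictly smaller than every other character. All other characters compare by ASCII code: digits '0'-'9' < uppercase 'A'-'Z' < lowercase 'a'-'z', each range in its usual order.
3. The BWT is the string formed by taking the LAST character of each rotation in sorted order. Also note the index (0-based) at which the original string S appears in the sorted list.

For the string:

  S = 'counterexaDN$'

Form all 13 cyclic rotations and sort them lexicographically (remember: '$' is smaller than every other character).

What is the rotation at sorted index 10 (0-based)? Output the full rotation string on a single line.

All 13 rotations (rotation i = S[i:]+S[:i]):
  rot[0] = counterexaDN$
  rot[1] = ounterexaDN$c
  rot[2] = unterexaDN$co
  rot[3] = nterexaDN$cou
  rot[4] = terexaDN$coun
  rot[5] = erexaDN$count
  rot[6] = rexaDN$counte
  rot[7] = exaDN$counter
  rot[8] = xaDN$countere
  rot[9] = aDN$counterex
  rot[10] = DN$counterexa
  rot[11] = N$counterexaD
  rot[12] = $counterexaDN
Sorted (with $ < everything):
  sorted[0] = $counterexaDN
  sorted[1] = DN$counterexa
  sorted[2] = N$counterexaD
  sorted[3] = aDN$counterex
  sorted[4] = counterexaDN$
  sorted[5] = erexaDN$count
  sorted[6] = exaDN$counter
  sorted[7] = nterexaDN$cou
  sorted[8] = ounterexaDN$c
  sorted[9] = rexaDN$counte
  sorted[10] = terexaDN$coun
  sorted[11] = unterexaDN$co
  sorted[12] = xaDN$countere
sorted[10] = terexaDN$coun

Answer: terexaDN$coun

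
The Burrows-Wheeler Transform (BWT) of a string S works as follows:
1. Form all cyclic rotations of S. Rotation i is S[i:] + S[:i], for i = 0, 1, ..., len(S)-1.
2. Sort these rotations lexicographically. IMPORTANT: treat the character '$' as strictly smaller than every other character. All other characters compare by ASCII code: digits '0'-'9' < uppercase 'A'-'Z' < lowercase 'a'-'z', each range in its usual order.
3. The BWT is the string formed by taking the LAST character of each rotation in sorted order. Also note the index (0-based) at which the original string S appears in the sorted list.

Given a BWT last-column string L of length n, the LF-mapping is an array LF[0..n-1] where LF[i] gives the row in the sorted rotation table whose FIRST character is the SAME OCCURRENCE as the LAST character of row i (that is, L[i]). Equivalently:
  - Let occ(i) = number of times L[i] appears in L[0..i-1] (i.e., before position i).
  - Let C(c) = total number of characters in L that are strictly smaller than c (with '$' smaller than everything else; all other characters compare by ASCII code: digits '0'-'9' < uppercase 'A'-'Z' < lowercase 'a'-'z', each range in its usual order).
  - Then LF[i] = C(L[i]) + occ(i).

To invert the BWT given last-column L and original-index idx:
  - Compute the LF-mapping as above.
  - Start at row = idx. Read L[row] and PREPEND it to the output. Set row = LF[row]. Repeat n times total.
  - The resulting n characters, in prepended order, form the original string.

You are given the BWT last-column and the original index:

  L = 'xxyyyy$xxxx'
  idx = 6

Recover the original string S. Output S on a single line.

Answer: xyxyxyxyxx$

Derivation:
LF mapping: 1 2 7 8 9 10 0 3 4 5 6
Walk LF starting at row 6, prepending L[row]:
  step 1: row=6, L[6]='$', prepend. Next row=LF[6]=0
  step 2: row=0, L[0]='x', prepend. Next row=LF[0]=1
  step 3: row=1, L[1]='x', prepend. Next row=LF[1]=2
  step 4: row=2, L[2]='y', prepend. Next row=LF[2]=7
  step 5: row=7, L[7]='x', prepend. Next row=LF[7]=3
  step 6: row=3, L[3]='y', prepend. Next row=LF[3]=8
  step 7: row=8, L[8]='x', prepend. Next row=LF[8]=4
  step 8: row=4, L[4]='y', prepend. Next row=LF[4]=9
  step 9: row=9, L[9]='x', prepend. Next row=LF[9]=5
  step 10: row=5, L[5]='y', prepend. Next row=LF[5]=10
  step 11: row=10, L[10]='x', prepend. Next row=LF[10]=6
Reversed output: xyxyxyxyxx$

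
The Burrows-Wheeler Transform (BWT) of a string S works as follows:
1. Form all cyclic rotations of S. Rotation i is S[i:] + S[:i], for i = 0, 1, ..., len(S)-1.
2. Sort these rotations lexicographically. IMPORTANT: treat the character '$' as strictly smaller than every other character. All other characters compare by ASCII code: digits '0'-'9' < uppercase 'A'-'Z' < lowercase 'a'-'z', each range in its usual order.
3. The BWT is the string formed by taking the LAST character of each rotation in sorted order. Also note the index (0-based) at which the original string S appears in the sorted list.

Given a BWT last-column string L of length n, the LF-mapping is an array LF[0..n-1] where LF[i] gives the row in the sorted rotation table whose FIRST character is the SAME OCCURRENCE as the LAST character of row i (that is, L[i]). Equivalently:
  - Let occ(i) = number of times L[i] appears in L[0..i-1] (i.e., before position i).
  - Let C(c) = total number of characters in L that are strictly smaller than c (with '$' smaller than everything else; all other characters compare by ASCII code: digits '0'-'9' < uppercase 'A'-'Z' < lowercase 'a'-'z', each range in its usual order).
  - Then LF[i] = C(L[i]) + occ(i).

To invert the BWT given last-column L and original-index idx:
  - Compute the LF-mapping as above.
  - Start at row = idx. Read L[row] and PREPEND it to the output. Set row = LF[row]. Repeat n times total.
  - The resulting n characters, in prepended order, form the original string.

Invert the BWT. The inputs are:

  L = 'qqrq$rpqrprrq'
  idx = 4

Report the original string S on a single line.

LF mapping: 3 4 8 5 0 9 1 6 10 2 11 12 7
Walk LF starting at row 4, prepending L[row]:
  step 1: row=4, L[4]='$', prepend. Next row=LF[4]=0
  step 2: row=0, L[0]='q', prepend. Next row=LF[0]=3
  step 3: row=3, L[3]='q', prepend. Next row=LF[3]=5
  step 4: row=5, L[5]='r', prepend. Next row=LF[5]=9
  step 5: row=9, L[9]='p', prepend. Next row=LF[9]=2
  step 6: row=2, L[2]='r', prepend. Next row=LF[2]=8
  step 7: row=8, L[8]='r', prepend. Next row=LF[8]=10
  step 8: row=10, L[10]='r', prepend. Next row=LF[10]=11
  step 9: row=11, L[11]='r', prepend. Next row=LF[11]=12
  step 10: row=12, L[12]='q', prepend. Next row=LF[12]=7
  step 11: row=7, L[7]='q', prepend. Next row=LF[7]=6
  step 12: row=6, L[6]='p', prepend. Next row=LF[6]=1
  step 13: row=1, L[1]='q', prepend. Next row=LF[1]=4
Reversed output: qpqqrrrrprqq$

Answer: qpqqrrrrprqq$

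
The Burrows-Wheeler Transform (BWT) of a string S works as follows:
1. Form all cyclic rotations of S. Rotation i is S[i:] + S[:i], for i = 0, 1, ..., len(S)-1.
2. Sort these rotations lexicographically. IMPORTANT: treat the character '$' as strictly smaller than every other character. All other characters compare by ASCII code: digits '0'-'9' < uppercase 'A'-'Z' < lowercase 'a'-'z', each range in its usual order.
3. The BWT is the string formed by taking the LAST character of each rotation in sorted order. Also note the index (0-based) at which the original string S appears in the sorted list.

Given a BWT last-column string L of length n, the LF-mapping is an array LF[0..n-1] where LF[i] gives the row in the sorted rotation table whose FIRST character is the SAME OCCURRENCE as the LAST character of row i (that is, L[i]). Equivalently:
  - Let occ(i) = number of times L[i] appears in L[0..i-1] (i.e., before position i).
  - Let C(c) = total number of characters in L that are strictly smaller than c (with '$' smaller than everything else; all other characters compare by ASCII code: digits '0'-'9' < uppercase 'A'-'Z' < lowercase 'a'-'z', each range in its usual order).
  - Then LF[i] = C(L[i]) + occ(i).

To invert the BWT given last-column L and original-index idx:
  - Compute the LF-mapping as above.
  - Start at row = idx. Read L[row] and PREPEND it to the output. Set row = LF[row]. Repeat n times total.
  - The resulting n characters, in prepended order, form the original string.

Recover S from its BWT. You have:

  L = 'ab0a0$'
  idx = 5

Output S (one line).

LF mapping: 3 5 1 4 2 0
Walk LF starting at row 5, prepending L[row]:
  step 1: row=5, L[5]='$', prepend. Next row=LF[5]=0
  step 2: row=0, L[0]='a', prepend. Next row=LF[0]=3
  step 3: row=3, L[3]='a', prepend. Next row=LF[3]=4
  step 4: row=4, L[4]='0', prepend. Next row=LF[4]=2
  step 5: row=2, L[2]='0', prepend. Next row=LF[2]=1
  step 6: row=1, L[1]='b', prepend. Next row=LF[1]=5
Reversed output: b00aa$

Answer: b00aa$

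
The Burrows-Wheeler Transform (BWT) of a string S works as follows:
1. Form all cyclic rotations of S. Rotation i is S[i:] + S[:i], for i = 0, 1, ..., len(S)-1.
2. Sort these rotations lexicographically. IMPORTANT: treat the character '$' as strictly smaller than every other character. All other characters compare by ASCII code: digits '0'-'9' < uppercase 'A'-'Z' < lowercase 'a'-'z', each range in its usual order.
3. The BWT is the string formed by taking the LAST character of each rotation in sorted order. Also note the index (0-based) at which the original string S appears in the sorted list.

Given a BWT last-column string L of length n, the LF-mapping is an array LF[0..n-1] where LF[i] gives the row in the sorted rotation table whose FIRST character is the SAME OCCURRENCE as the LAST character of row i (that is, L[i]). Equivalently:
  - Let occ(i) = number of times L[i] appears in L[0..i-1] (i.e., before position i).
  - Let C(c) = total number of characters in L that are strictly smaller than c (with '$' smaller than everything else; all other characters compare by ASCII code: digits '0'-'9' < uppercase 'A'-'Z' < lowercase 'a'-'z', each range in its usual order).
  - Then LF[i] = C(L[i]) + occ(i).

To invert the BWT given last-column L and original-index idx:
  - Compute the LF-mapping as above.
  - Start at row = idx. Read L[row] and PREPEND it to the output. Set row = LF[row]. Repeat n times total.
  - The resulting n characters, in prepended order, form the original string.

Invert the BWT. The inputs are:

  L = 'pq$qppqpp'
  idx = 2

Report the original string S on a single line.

LF mapping: 1 6 0 7 2 3 8 4 5
Walk LF starting at row 2, prepending L[row]:
  step 1: row=2, L[2]='$', prepend. Next row=LF[2]=0
  step 2: row=0, L[0]='p', prepend. Next row=LF[0]=1
  step 3: row=1, L[1]='q', prepend. Next row=LF[1]=6
  step 4: row=6, L[6]='q', prepend. Next row=LF[6]=8
  step 5: row=8, L[8]='p', prepend. Next row=LF[8]=5
  step 6: row=5, L[5]='p', prepend. Next row=LF[5]=3
  step 7: row=3, L[3]='q', prepend. Next row=LF[3]=7
  step 8: row=7, L[7]='p', prepend. Next row=LF[7]=4
  step 9: row=4, L[4]='p', prepend. Next row=LF[4]=2
Reversed output: ppqppqqp$

Answer: ppqppqqp$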